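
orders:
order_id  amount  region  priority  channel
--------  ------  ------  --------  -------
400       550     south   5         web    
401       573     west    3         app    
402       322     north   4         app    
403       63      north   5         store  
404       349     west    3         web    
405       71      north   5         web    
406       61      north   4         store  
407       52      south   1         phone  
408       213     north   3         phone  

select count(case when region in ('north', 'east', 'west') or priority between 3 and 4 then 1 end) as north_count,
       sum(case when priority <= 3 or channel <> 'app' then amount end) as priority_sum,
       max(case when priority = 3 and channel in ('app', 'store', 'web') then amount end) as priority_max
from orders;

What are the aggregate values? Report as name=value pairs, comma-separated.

[north_count: region in ('north', 'east', 'west') or priority between 3 and 4]
order_id=400: ✗
order_id=401: ✓ → 1
order_id=402: ✓ → 1
order_id=403: ✓ → 1
order_id=404: ✓ → 1
order_id=405: ✓ → 1
order_id=406: ✓ → 1
order_id=407: ✗
order_id=408: ✓ → 1
north_count = COUNT(1, 1, 1, 1, 1, 1, 1) = 7
—
[priority_sum: priority <= 3 or channel <> 'app']
order_id=400: ✓ → 550
order_id=401: ✓ → 573
order_id=402: ✗
order_id=403: ✓ → 63
order_id=404: ✓ → 349
order_id=405: ✓ → 71
order_id=406: ✓ → 61
order_id=407: ✓ → 52
order_id=408: ✓ → 213
priority_sum = 550 + 573 + 63 + 349 + 71 + 61 + 52 + 213 = 1932
—
[priority_max: priority = 3 and channel in ('app', 'store', 'web')]
order_id=400: ✗
order_id=401: ✓ → 573
order_id=402: ✗
order_id=403: ✗
order_id=404: ✓ → 349
order_id=405: ✗
order_id=406: ✗
order_id=407: ✗
order_id=408: ✗
priority_max = MAX(573, 349) = 573

north_count=7, priority_sum=1932, priority_max=573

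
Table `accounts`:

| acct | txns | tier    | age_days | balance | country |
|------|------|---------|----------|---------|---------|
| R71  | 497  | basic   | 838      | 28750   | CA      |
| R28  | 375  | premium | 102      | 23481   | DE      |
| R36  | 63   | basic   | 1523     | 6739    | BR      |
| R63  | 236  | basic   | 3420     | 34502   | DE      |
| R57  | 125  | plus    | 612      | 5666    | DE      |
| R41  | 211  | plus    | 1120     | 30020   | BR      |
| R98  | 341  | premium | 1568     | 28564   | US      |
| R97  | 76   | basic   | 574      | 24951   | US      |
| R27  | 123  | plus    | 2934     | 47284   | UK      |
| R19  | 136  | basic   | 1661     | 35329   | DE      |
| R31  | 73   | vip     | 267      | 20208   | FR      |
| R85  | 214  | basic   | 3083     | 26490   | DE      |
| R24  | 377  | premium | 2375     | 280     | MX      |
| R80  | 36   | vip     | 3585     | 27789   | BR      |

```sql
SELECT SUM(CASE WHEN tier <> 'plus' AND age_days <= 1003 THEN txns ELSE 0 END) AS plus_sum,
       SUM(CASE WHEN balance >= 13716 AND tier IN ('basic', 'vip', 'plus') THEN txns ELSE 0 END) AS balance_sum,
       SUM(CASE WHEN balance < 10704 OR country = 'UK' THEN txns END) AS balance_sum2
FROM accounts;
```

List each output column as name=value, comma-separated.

[plus_sum: tier <> 'plus' AND age_days <= 1003]
acct=R71: ✓ → 497
acct=R28: ✓ → 375
acct=R36: ✗
acct=R63: ✗
acct=R57: ✗
acct=R41: ✗
acct=R98: ✗
acct=R97: ✓ → 76
acct=R27: ✗
acct=R19: ✗
acct=R31: ✓ → 73
acct=R85: ✗
acct=R24: ✗
acct=R80: ✗
plus_sum = 497 + 375 + 76 + 73 = 1021
—
[balance_sum: balance >= 13716 AND tier IN ('basic', 'vip', 'plus')]
acct=R71: ✓ → 497
acct=R28: ✗
acct=R36: ✗
acct=R63: ✓ → 236
acct=R57: ✗
acct=R41: ✓ → 211
acct=R98: ✗
acct=R97: ✓ → 76
acct=R27: ✓ → 123
acct=R19: ✓ → 136
acct=R31: ✓ → 73
acct=R85: ✓ → 214
acct=R24: ✗
acct=R80: ✓ → 36
balance_sum = 497 + 236 + 211 + 76 + 123 + 136 + 73 + 214 + 36 = 1602
—
[balance_sum2: balance < 10704 OR country = 'UK']
acct=R71: ✗
acct=R28: ✗
acct=R36: ✓ → 63
acct=R63: ✗
acct=R57: ✓ → 125
acct=R41: ✗
acct=R98: ✗
acct=R97: ✗
acct=R27: ✓ → 123
acct=R19: ✗
acct=R31: ✗
acct=R85: ✗
acct=R24: ✓ → 377
acct=R80: ✗
balance_sum2 = 63 + 125 + 123 + 377 = 688

plus_sum=1021, balance_sum=1602, balance_sum2=688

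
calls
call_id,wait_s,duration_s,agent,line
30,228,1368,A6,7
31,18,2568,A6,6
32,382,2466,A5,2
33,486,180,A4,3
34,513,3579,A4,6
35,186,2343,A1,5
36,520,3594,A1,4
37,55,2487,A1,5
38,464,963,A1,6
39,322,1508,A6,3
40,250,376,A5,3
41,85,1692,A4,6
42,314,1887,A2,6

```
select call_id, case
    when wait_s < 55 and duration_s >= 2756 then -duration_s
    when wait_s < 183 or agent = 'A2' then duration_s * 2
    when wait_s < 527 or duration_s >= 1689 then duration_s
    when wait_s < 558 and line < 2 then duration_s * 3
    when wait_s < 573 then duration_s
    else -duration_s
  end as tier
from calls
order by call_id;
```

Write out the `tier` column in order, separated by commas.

1368, 5136, 2466, 180, 3579, 2343, 3594, 4974, 963, 1508, 376, 3384, 3774

call_id=30: wait_s < 527 or duration_s >= 1689 → 1368
call_id=31: wait_s < 183 or agent = 'A2' → 5136
call_id=32: wait_s < 527 or duration_s >= 1689 → 2466
call_id=33: wait_s < 527 or duration_s >= 1689 → 180
call_id=34: wait_s < 527 or duration_s >= 1689 → 3579
call_id=35: wait_s < 527 or duration_s >= 1689 → 2343
call_id=36: wait_s < 527 or duration_s >= 1689 → 3594
call_id=37: wait_s < 183 or agent = 'A2' → 4974
call_id=38: wait_s < 527 or duration_s >= 1689 → 963
call_id=39: wait_s < 527 or duration_s >= 1689 → 1508
call_id=40: wait_s < 527 or duration_s >= 1689 → 376
call_id=41: wait_s < 183 or agent = 'A2' → 3384
call_id=42: wait_s < 183 or agent = 'A2' → 3774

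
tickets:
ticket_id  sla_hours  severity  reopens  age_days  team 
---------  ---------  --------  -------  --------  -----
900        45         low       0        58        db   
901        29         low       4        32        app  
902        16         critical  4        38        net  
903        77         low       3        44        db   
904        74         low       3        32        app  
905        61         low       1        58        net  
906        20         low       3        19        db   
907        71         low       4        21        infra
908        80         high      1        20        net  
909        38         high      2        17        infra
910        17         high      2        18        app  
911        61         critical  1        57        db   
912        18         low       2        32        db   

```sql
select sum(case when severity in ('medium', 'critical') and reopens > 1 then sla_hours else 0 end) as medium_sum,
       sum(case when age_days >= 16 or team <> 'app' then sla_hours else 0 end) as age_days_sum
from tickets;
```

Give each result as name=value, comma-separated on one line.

medium_sum=16, age_days_sum=607

[medium_sum: severity in ('medium', 'critical') and reopens > 1]
ticket_id=900: ✗
ticket_id=901: ✗
ticket_id=902: ✓ → 16
ticket_id=903: ✗
ticket_id=904: ✗
ticket_id=905: ✗
ticket_id=906: ✗
ticket_id=907: ✗
ticket_id=908: ✗
ticket_id=909: ✗
ticket_id=910: ✗
ticket_id=911: ✗
ticket_id=912: ✗
medium_sum = 16
—
[age_days_sum: age_days >= 16 or team <> 'app']
ticket_id=900: ✓ → 45
ticket_id=901: ✓ → 29
ticket_id=902: ✓ → 16
ticket_id=903: ✓ → 77
ticket_id=904: ✓ → 74
ticket_id=905: ✓ → 61
ticket_id=906: ✓ → 20
ticket_id=907: ✓ → 71
ticket_id=908: ✓ → 80
ticket_id=909: ✓ → 38
ticket_id=910: ✓ → 17
ticket_id=911: ✓ → 61
ticket_id=912: ✓ → 18
age_days_sum = 45 + 29 + 16 + 77 + 74 + 61 + 20 + 71 + 80 + 38 + 17 + 61 + 18 = 607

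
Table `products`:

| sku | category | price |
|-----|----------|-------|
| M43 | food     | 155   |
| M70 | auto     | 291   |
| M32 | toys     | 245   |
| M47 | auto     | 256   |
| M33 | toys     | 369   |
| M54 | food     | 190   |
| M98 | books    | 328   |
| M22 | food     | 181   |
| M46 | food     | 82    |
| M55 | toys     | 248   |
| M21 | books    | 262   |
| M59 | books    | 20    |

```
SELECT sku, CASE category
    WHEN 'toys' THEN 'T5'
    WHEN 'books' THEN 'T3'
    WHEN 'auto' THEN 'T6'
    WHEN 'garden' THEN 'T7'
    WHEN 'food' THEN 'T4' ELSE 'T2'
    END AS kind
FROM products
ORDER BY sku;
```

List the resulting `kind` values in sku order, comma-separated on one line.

T3, T4, T5, T5, T4, T4, T6, T4, T5, T3, T6, T3

sku=M21: category='books' → T3
sku=M22: category='food' → T4
sku=M32: category='toys' → T5
sku=M33: category='toys' → T5
sku=M43: category='food' → T4
sku=M46: category='food' → T4
sku=M47: category='auto' → T6
sku=M54: category='food' → T4
sku=M55: category='toys' → T5
sku=M59: category='books' → T3
sku=M70: category='auto' → T6
sku=M98: category='books' → T3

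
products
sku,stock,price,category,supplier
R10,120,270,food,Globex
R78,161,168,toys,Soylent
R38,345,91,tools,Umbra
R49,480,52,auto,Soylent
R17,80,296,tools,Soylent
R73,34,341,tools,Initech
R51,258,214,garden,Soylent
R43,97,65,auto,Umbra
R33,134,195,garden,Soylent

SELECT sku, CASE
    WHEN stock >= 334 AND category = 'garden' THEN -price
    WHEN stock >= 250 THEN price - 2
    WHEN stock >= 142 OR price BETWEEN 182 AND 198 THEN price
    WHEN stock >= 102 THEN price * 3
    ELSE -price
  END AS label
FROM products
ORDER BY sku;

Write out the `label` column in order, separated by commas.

sku=R10: stock >= 102 → 810
sku=R17: ELSE → -296
sku=R33: stock >= 142 OR price BETWEEN 182 AND 198 → 195
sku=R38: stock >= 250 → 89
sku=R43: ELSE → -65
sku=R49: stock >= 250 → 50
sku=R51: stock >= 250 → 212
sku=R73: ELSE → -341
sku=R78: stock >= 142 OR price BETWEEN 182 AND 198 → 168

810, -296, 195, 89, -65, 50, 212, -341, 168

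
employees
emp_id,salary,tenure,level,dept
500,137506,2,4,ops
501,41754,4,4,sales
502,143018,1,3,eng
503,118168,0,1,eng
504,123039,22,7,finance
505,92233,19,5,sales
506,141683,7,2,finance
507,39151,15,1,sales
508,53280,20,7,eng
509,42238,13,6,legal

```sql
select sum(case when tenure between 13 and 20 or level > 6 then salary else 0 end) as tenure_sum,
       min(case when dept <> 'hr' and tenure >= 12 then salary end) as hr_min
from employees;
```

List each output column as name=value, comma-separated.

[tenure_sum: tenure between 13 and 20 or level > 6]
emp_id=500: ✗
emp_id=501: ✗
emp_id=502: ✗
emp_id=503: ✗
emp_id=504: ✓ → 123039
emp_id=505: ✓ → 92233
emp_id=506: ✗
emp_id=507: ✓ → 39151
emp_id=508: ✓ → 53280
emp_id=509: ✓ → 42238
tenure_sum = 123039 + 92233 + 39151 + 53280 + 42238 = 349941
—
[hr_min: dept <> 'hr' and tenure >= 12]
emp_id=500: ✗
emp_id=501: ✗
emp_id=502: ✗
emp_id=503: ✗
emp_id=504: ✓ → 123039
emp_id=505: ✓ → 92233
emp_id=506: ✗
emp_id=507: ✓ → 39151
emp_id=508: ✓ → 53280
emp_id=509: ✓ → 42238
hr_min = MIN(123039, 92233, 39151, 53280, 42238) = 39151

tenure_sum=349941, hr_min=39151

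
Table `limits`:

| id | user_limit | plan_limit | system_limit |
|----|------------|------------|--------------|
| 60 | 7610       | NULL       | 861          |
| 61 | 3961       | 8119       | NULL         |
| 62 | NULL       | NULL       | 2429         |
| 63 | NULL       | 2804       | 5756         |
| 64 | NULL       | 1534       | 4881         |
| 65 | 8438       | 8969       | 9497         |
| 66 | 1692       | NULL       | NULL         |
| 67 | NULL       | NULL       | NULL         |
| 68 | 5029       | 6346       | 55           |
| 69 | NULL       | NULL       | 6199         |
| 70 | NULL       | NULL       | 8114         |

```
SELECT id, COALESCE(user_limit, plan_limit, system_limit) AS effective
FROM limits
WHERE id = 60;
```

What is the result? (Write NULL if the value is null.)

id = 60: user_limit=7610, plan_limit=NULL, system_limit=861.
user_limit=7610 → 7610

7610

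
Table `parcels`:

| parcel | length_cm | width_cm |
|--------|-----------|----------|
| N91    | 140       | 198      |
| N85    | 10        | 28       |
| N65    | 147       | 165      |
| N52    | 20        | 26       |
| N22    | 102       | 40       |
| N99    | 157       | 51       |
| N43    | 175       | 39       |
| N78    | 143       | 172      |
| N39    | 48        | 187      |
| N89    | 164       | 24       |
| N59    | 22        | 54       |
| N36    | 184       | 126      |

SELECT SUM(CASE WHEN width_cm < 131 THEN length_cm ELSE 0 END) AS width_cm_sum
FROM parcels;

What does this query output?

parcel=N91: ✗
parcel=N85: ✓ → 10
parcel=N65: ✗
parcel=N52: ✓ → 20
parcel=N22: ✓ → 102
parcel=N99: ✓ → 157
parcel=N43: ✓ → 175
parcel=N78: ✗
parcel=N39: ✗
parcel=N89: ✓ → 164
parcel=N59: ✓ → 22
parcel=N36: ✓ → 184
width_cm_sum = 10 + 20 + 102 + 157 + 175 + 164 + 22 + 184 = 834

834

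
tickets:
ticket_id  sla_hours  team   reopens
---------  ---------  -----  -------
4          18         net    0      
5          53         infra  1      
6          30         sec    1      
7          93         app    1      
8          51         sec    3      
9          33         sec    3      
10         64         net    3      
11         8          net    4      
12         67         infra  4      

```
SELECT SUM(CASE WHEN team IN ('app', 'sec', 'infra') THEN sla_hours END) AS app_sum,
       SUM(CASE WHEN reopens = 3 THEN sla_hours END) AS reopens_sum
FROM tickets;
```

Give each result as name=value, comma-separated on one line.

app_sum=327, reopens_sum=148

[app_sum: team IN ('app', 'sec', 'infra')]
ticket_id=4: ✗
ticket_id=5: ✓ → 53
ticket_id=6: ✓ → 30
ticket_id=7: ✓ → 93
ticket_id=8: ✓ → 51
ticket_id=9: ✓ → 33
ticket_id=10: ✗
ticket_id=11: ✗
ticket_id=12: ✓ → 67
app_sum = 53 + 30 + 93 + 51 + 33 + 67 = 327
—
[reopens_sum: reopens = 3]
ticket_id=4: ✗
ticket_id=5: ✗
ticket_id=6: ✗
ticket_id=7: ✗
ticket_id=8: ✓ → 51
ticket_id=9: ✓ → 33
ticket_id=10: ✓ → 64
ticket_id=11: ✗
ticket_id=12: ✗
reopens_sum = 51 + 33 + 64 = 148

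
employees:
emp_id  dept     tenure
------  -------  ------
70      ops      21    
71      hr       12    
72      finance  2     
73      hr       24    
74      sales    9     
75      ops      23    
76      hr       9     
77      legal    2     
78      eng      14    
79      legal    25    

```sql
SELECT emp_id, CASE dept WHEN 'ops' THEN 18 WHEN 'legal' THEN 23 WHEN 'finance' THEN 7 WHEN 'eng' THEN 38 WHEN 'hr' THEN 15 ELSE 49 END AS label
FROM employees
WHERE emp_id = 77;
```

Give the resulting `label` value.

23

emp_id = 77: dept=legal, tenure=2.
dept='ops' → false
dept='legal' → true → 23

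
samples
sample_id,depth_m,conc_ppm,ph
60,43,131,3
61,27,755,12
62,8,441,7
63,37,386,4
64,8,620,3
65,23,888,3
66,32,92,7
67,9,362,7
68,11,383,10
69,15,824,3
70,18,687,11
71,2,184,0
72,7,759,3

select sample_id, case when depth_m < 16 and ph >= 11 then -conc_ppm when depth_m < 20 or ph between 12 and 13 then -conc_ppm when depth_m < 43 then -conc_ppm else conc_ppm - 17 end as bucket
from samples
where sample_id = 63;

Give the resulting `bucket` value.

-386

sample_id = 63: depth_m=37, conc_ppm=386, ph=4.
depth_m < 16 and ph >= 11 → false
depth_m < 20 or ph between 12 and 13 → false
depth_m < 43 → true → -386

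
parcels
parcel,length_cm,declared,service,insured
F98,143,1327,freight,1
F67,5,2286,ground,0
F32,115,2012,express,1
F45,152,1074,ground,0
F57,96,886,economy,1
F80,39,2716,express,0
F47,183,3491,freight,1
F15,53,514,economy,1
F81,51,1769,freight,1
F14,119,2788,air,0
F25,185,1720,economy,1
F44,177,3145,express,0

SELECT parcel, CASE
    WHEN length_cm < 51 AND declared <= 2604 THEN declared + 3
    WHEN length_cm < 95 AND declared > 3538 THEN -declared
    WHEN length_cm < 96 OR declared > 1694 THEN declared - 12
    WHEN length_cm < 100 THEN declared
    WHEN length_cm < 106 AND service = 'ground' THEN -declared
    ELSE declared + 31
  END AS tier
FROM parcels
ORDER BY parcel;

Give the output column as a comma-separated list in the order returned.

2776, 502, 1708, 2000, 3133, 1105, 3479, 886, 2289, 2704, 1757, 1358

parcel=F14: length_cm < 96 OR declared > 1694 → 2776
parcel=F15: length_cm < 96 OR declared > 1694 → 502
parcel=F25: length_cm < 96 OR declared > 1694 → 1708
parcel=F32: length_cm < 96 OR declared > 1694 → 2000
parcel=F44: length_cm < 96 OR declared > 1694 → 3133
parcel=F45: ELSE → 1105
parcel=F47: length_cm < 96 OR declared > 1694 → 3479
parcel=F57: length_cm < 100 → 886
parcel=F67: length_cm < 51 AND declared <= 2604 → 2289
parcel=F80: length_cm < 96 OR declared > 1694 → 2704
parcel=F81: length_cm < 96 OR declared > 1694 → 1757
parcel=F98: ELSE → 1358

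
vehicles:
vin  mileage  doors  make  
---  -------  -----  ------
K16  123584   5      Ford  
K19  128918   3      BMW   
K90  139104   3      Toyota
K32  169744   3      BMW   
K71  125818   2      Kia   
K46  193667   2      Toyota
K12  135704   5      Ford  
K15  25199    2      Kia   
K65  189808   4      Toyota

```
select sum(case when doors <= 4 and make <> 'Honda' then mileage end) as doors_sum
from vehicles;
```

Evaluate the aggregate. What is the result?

972258

vin=K16: ✗
vin=K19: ✓ → 128918
vin=K90: ✓ → 139104
vin=K32: ✓ → 169744
vin=K71: ✓ → 125818
vin=K46: ✓ → 193667
vin=K12: ✗
vin=K15: ✓ → 25199
vin=K65: ✓ → 189808
doors_sum = 128918 + 139104 + 169744 + 125818 + 193667 + 25199 + 189808 = 972258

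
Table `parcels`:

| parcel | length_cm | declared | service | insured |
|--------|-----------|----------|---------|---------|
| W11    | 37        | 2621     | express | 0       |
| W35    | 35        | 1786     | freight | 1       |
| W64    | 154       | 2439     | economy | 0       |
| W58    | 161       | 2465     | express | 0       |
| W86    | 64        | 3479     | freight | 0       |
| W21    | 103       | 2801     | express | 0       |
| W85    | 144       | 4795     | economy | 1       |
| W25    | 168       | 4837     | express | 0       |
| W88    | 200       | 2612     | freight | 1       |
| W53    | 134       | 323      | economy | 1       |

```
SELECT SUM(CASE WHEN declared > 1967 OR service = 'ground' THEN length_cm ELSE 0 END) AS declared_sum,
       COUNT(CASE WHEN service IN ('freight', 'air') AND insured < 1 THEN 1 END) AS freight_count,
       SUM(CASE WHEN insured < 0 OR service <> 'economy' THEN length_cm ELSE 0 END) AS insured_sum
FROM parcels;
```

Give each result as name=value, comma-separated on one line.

declared_sum=1031, freight_count=1, insured_sum=768

[declared_sum: declared > 1967 OR service = 'ground']
parcel=W11: ✓ → 37
parcel=W35: ✗
parcel=W64: ✓ → 154
parcel=W58: ✓ → 161
parcel=W86: ✓ → 64
parcel=W21: ✓ → 103
parcel=W85: ✓ → 144
parcel=W25: ✓ → 168
parcel=W88: ✓ → 200
parcel=W53: ✗
declared_sum = 37 + 154 + 161 + 64 + 103 + 144 + 168 + 200 = 1031
—
[freight_count: service IN ('freight', 'air') AND insured < 1]
parcel=W11: ✗
parcel=W35: ✗
parcel=W64: ✗
parcel=W58: ✗
parcel=W86: ✓ → 1
parcel=W21: ✗
parcel=W85: ✗
parcel=W25: ✗
parcel=W88: ✗
parcel=W53: ✗
freight_count = COUNT(1) = 1
—
[insured_sum: insured < 0 OR service <> 'economy']
parcel=W11: ✓ → 37
parcel=W35: ✓ → 35
parcel=W64: ✗
parcel=W58: ✓ → 161
parcel=W86: ✓ → 64
parcel=W21: ✓ → 103
parcel=W85: ✗
parcel=W25: ✓ → 168
parcel=W88: ✓ → 200
parcel=W53: ✗
insured_sum = 37 + 35 + 161 + 64 + 103 + 168 + 200 = 768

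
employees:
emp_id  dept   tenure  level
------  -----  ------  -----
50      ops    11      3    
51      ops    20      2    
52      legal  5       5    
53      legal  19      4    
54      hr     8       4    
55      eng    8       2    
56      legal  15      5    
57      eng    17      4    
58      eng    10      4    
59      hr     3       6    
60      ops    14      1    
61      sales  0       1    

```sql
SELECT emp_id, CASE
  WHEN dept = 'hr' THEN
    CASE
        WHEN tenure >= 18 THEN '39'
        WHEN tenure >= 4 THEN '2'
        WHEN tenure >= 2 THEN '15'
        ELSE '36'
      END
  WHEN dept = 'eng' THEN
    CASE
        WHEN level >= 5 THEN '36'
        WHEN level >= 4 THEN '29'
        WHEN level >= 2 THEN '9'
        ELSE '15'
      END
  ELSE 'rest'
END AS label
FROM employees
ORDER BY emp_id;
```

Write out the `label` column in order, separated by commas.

emp_id=50: dept='ops' → outer ELSE → rest
emp_id=51: dept='ops' → outer ELSE → rest
emp_id=52: dept='legal' → outer ELSE → rest
emp_id=53: dept='legal' → outer ELSE → rest
emp_id=54: dept='hr' → inner[tenure >= 4] → 2
emp_id=55: dept='eng' → inner[level >= 2] → 9
emp_id=56: dept='legal' → outer ELSE → rest
emp_id=57: dept='eng' → inner[level >= 4] → 29
emp_id=58: dept='eng' → inner[level >= 4] → 29
emp_id=59: dept='hr' → inner[tenure >= 2] → 15
emp_id=60: dept='ops' → outer ELSE → rest
emp_id=61: dept='sales' → outer ELSE → rest

rest, rest, rest, rest, 2, 9, rest, 29, 29, 15, rest, rest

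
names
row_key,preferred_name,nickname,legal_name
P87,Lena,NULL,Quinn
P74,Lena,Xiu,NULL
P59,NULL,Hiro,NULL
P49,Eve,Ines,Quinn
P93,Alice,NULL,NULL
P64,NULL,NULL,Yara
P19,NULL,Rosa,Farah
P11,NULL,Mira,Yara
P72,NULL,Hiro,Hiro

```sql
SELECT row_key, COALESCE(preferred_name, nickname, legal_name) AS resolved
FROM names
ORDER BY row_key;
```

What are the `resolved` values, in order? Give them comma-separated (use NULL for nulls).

row_key=P11: preferred_name=NULL, nickname=Mira → Mira
row_key=P19: preferred_name=NULL, nickname=Rosa → Rosa
row_key=P49: preferred_name=Eve → Eve
row_key=P59: preferred_name=NULL, nickname=Hiro → Hiro
row_key=P64: preferred_name=NULL, nickname=NULL, legal_name=Yara → Yara
row_key=P72: preferred_name=NULL, nickname=Hiro → Hiro
row_key=P74: preferred_name=Lena → Lena
row_key=P87: preferred_name=Lena → Lena
row_key=P93: preferred_name=Alice → Alice

Mira, Rosa, Eve, Hiro, Yara, Hiro, Lena, Lena, Alice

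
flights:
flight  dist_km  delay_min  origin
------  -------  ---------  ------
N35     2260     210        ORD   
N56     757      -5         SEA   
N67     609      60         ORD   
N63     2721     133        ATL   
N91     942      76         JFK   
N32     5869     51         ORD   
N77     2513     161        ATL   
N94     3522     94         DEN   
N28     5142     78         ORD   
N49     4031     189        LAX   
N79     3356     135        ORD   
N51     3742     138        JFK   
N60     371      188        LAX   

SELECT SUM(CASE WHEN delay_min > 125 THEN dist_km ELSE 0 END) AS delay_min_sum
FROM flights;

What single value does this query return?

flight=N35: ✓ → 2260
flight=N56: ✗
flight=N67: ✗
flight=N63: ✓ → 2721
flight=N91: ✗
flight=N32: ✗
flight=N77: ✓ → 2513
flight=N94: ✗
flight=N28: ✗
flight=N49: ✓ → 4031
flight=N79: ✓ → 3356
flight=N51: ✓ → 3742
flight=N60: ✓ → 371
delay_min_sum = 2260 + 2721 + 2513 + 4031 + 3356 + 3742 + 371 = 18994

18994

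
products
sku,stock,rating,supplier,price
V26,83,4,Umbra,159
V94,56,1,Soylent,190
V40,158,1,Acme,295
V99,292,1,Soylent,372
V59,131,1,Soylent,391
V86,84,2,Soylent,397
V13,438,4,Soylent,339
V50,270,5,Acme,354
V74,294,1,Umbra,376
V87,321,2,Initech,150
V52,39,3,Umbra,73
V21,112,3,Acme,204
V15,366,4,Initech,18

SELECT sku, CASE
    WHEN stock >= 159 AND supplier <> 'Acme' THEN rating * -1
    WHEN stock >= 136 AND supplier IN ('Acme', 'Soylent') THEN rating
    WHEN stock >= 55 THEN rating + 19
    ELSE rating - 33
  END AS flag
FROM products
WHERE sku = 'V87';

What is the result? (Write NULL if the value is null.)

-2

sku = V87: stock=321, rating=2, supplier=Initech, price=150.
stock >= 159 AND supplier <> 'Acme' → true → -2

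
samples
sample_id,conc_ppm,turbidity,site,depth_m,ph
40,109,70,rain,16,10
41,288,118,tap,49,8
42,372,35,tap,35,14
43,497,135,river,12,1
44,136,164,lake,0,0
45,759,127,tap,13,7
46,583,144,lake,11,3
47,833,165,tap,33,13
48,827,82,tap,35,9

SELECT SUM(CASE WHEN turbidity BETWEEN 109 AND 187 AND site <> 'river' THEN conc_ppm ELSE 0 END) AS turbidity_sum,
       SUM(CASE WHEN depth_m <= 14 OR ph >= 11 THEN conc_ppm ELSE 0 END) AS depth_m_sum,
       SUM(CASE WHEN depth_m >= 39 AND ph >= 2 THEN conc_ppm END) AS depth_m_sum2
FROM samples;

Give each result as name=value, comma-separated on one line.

turbidity_sum=2599, depth_m_sum=3180, depth_m_sum2=288

[turbidity_sum: turbidity BETWEEN 109 AND 187 AND site <> 'river']
sample_id=40: ✗
sample_id=41: ✓ → 288
sample_id=42: ✗
sample_id=43: ✗
sample_id=44: ✓ → 136
sample_id=45: ✓ → 759
sample_id=46: ✓ → 583
sample_id=47: ✓ → 833
sample_id=48: ✗
turbidity_sum = 288 + 136 + 759 + 583 + 833 = 2599
—
[depth_m_sum: depth_m <= 14 OR ph >= 11]
sample_id=40: ✗
sample_id=41: ✗
sample_id=42: ✓ → 372
sample_id=43: ✓ → 497
sample_id=44: ✓ → 136
sample_id=45: ✓ → 759
sample_id=46: ✓ → 583
sample_id=47: ✓ → 833
sample_id=48: ✗
depth_m_sum = 372 + 497 + 136 + 759 + 583 + 833 = 3180
—
[depth_m_sum2: depth_m >= 39 AND ph >= 2]
sample_id=40: ✗
sample_id=41: ✓ → 288
sample_id=42: ✗
sample_id=43: ✗
sample_id=44: ✗
sample_id=45: ✗
sample_id=46: ✗
sample_id=47: ✗
sample_id=48: ✗
depth_m_sum2 = 288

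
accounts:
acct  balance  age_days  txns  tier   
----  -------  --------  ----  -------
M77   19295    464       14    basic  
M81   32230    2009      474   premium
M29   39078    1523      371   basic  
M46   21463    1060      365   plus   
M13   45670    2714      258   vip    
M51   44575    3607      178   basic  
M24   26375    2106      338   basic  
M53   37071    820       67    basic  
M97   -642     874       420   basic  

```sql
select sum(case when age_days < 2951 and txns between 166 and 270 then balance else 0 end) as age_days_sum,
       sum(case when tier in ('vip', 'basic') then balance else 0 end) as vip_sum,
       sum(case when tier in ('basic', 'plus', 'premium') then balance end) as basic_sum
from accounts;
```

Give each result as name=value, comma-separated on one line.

age_days_sum=45670, vip_sum=211422, basic_sum=219445

[age_days_sum: age_days < 2951 and txns between 166 and 270]
acct=M77: ✗
acct=M81: ✗
acct=M29: ✗
acct=M46: ✗
acct=M13: ✓ → 45670
acct=M51: ✗
acct=M24: ✗
acct=M53: ✗
acct=M97: ✗
age_days_sum = 45670
—
[vip_sum: tier in ('vip', 'basic')]
acct=M77: ✓ → 19295
acct=M81: ✗
acct=M29: ✓ → 39078
acct=M46: ✗
acct=M13: ✓ → 45670
acct=M51: ✓ → 44575
acct=M24: ✓ → 26375
acct=M53: ✓ → 37071
acct=M97: ✓ → -642
vip_sum = 19295 + 39078 + 45670 + 44575 + 26375 + 37071 + -642 = 211422
—
[basic_sum: tier in ('basic', 'plus', 'premium')]
acct=M77: ✓ → 19295
acct=M81: ✓ → 32230
acct=M29: ✓ → 39078
acct=M46: ✓ → 21463
acct=M13: ✗
acct=M51: ✓ → 44575
acct=M24: ✓ → 26375
acct=M53: ✓ → 37071
acct=M97: ✓ → -642
basic_sum = 19295 + 32230 + 39078 + 21463 + 44575 + 26375 + 37071 + -642 = 219445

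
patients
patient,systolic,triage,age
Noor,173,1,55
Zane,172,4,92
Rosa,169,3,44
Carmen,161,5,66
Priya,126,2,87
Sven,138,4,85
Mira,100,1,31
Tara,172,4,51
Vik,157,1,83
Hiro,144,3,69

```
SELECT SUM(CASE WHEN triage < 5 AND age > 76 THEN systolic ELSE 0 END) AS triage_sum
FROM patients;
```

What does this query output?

593

patient=Noor: ✗
patient=Zane: ✓ → 172
patient=Rosa: ✗
patient=Carmen: ✗
patient=Priya: ✓ → 126
patient=Sven: ✓ → 138
patient=Mira: ✗
patient=Tara: ✗
patient=Vik: ✓ → 157
patient=Hiro: ✗
triage_sum = 172 + 126 + 138 + 157 = 593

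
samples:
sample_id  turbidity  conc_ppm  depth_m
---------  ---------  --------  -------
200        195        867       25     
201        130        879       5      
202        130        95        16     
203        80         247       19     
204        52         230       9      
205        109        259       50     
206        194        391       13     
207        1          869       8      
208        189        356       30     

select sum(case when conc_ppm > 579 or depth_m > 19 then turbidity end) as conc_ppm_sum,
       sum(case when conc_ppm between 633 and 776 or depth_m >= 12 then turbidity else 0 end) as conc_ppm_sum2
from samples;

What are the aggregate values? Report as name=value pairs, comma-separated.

conc_ppm_sum=624, conc_ppm_sum2=897

[conc_ppm_sum: conc_ppm > 579 or depth_m > 19]
sample_id=200: ✓ → 195
sample_id=201: ✓ → 130
sample_id=202: ✗
sample_id=203: ✗
sample_id=204: ✗
sample_id=205: ✓ → 109
sample_id=206: ✗
sample_id=207: ✓ → 1
sample_id=208: ✓ → 189
conc_ppm_sum = 195 + 130 + 109 + 1 + 189 = 624
—
[conc_ppm_sum2: conc_ppm between 633 and 776 or depth_m >= 12]
sample_id=200: ✓ → 195
sample_id=201: ✗
sample_id=202: ✓ → 130
sample_id=203: ✓ → 80
sample_id=204: ✗
sample_id=205: ✓ → 109
sample_id=206: ✓ → 194
sample_id=207: ✗
sample_id=208: ✓ → 189
conc_ppm_sum2 = 195 + 130 + 80 + 109 + 194 + 189 = 897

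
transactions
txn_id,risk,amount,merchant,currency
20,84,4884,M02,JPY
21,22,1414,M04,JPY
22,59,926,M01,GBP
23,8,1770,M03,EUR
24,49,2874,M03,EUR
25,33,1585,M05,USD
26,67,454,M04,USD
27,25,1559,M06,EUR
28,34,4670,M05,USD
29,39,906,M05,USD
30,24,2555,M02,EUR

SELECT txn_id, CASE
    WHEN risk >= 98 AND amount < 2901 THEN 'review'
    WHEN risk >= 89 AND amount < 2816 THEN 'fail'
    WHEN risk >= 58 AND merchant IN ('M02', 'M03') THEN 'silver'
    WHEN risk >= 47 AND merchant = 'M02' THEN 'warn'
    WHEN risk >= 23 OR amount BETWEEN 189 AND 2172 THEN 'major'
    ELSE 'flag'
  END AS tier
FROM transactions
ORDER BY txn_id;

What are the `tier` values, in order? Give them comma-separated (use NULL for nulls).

silver, major, major, major, major, major, major, major, major, major, major

txn_id=20: risk >= 58 AND merchant IN ('M02', 'M03') → silver
txn_id=21: risk >= 23 OR amount BETWEEN 189 AND 2172 → major
txn_id=22: risk >= 23 OR amount BETWEEN 189 AND 2172 → major
txn_id=23: risk >= 23 OR amount BETWEEN 189 AND 2172 → major
txn_id=24: risk >= 23 OR amount BETWEEN 189 AND 2172 → major
txn_id=25: risk >= 23 OR amount BETWEEN 189 AND 2172 → major
txn_id=26: risk >= 23 OR amount BETWEEN 189 AND 2172 → major
txn_id=27: risk >= 23 OR amount BETWEEN 189 AND 2172 → major
txn_id=28: risk >= 23 OR amount BETWEEN 189 AND 2172 → major
txn_id=29: risk >= 23 OR amount BETWEEN 189 AND 2172 → major
txn_id=30: risk >= 23 OR amount BETWEEN 189 AND 2172 → major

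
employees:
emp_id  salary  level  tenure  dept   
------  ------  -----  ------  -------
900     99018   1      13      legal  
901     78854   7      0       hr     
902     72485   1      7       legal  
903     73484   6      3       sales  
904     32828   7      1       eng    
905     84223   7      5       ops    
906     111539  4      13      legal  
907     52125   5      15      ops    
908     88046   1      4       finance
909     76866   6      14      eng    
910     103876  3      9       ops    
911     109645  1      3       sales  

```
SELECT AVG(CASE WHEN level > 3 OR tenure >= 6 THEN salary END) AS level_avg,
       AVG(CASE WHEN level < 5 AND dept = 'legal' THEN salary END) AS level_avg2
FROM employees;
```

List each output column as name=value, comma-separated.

[level_avg: level > 3 OR tenure >= 6]
emp_id=900: ✓ → 99018
emp_id=901: ✓ → 78854
emp_id=902: ✓ → 72485
emp_id=903: ✓ → 73484
emp_id=904: ✓ → 32828
emp_id=905: ✓ → 84223
emp_id=906: ✓ → 111539
emp_id=907: ✓ → 52125
emp_id=908: ✗
emp_id=909: ✓ → 76866
emp_id=910: ✓ → 103876
emp_id=911: ✗
level_avg = (99018 + 78854 + 72485 + 73484 + 32828 + 84223 + 111539 + 52125 + 76866 + 103876) / 10 = 78529.8
—
[level_avg2: level < 5 AND dept = 'legal']
emp_id=900: ✓ → 99018
emp_id=901: ✗
emp_id=902: ✓ → 72485
emp_id=903: ✗
emp_id=904: ✗
emp_id=905: ✗
emp_id=906: ✓ → 111539
emp_id=907: ✗
emp_id=908: ✗
emp_id=909: ✗
emp_id=910: ✗
emp_id=911: ✗
level_avg2 = (99018 + 72485 + 111539) / 3 = 94347.3333333333

level_avg=78529.8, level_avg2=94347.3333333333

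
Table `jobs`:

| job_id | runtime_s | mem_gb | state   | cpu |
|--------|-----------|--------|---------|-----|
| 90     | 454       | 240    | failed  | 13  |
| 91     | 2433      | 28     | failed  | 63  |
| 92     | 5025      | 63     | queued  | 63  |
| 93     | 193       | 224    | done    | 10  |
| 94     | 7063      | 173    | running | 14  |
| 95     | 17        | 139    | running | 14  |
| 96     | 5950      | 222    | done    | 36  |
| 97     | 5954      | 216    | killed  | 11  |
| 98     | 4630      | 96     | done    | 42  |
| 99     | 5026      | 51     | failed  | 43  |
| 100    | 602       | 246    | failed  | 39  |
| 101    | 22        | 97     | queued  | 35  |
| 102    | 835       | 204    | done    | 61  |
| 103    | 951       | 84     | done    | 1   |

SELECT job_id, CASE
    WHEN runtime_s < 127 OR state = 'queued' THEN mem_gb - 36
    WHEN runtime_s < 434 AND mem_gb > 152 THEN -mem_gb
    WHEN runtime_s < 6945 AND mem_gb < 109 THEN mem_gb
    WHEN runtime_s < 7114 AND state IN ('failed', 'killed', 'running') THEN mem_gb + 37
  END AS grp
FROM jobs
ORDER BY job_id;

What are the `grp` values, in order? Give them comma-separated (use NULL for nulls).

job_id=90: runtime_s < 7114 AND state IN ('failed', 'killed', 'running') → 277
job_id=91: runtime_s < 6945 AND mem_gb < 109 → 28
job_id=92: runtime_s < 127 OR state = 'queued' → 27
job_id=93: runtime_s < 434 AND mem_gb > 152 → -224
job_id=94: runtime_s < 7114 AND state IN ('failed', 'killed', 'running') → 210
job_id=95: runtime_s < 127 OR state = 'queued' → 103
job_id=96: (no match → NULL) → NULL
job_id=97: runtime_s < 7114 AND state IN ('failed', 'killed', 'running') → 253
job_id=98: runtime_s < 6945 AND mem_gb < 109 → 96
job_id=99: runtime_s < 6945 AND mem_gb < 109 → 51
job_id=100: runtime_s < 7114 AND state IN ('failed', 'killed', 'running') → 283
job_id=101: runtime_s < 127 OR state = 'queued' → 61
job_id=102: (no match → NULL) → NULL
job_id=103: runtime_s < 6945 AND mem_gb < 109 → 84

277, 28, 27, -224, 210, 103, NULL, 253, 96, 51, 283, 61, NULL, 84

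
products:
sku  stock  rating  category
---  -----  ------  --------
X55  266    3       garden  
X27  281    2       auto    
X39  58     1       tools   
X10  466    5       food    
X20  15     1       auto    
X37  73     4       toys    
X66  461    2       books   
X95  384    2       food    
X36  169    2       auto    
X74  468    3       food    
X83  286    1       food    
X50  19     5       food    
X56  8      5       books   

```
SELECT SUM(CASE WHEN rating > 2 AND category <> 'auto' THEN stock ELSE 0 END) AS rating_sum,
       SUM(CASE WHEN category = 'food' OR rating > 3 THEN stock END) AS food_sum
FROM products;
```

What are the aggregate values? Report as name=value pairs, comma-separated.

[rating_sum: rating > 2 AND category <> 'auto']
sku=X55: ✓ → 266
sku=X27: ✗
sku=X39: ✗
sku=X10: ✓ → 466
sku=X20: ✗
sku=X37: ✓ → 73
sku=X66: ✗
sku=X95: ✗
sku=X36: ✗
sku=X74: ✓ → 468
sku=X83: ✗
sku=X50: ✓ → 19
sku=X56: ✓ → 8
rating_sum = 266 + 466 + 73 + 468 + 19 + 8 = 1300
—
[food_sum: category = 'food' OR rating > 3]
sku=X55: ✗
sku=X27: ✗
sku=X39: ✗
sku=X10: ✓ → 466
sku=X20: ✗
sku=X37: ✓ → 73
sku=X66: ✗
sku=X95: ✓ → 384
sku=X36: ✗
sku=X74: ✓ → 468
sku=X83: ✓ → 286
sku=X50: ✓ → 19
sku=X56: ✓ → 8
food_sum = 466 + 73 + 384 + 468 + 286 + 19 + 8 = 1704

rating_sum=1300, food_sum=1704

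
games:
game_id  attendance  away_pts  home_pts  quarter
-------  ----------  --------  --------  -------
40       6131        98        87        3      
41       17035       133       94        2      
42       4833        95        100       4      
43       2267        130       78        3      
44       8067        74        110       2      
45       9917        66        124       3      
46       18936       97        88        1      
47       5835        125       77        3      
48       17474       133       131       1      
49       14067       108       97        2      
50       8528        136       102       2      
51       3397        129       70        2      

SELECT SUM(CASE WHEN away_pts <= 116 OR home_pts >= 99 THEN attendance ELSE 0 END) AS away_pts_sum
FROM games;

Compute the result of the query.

game_id=40: ✓ → 6131
game_id=41: ✗
game_id=42: ✓ → 4833
game_id=43: ✗
game_id=44: ✓ → 8067
game_id=45: ✓ → 9917
game_id=46: ✓ → 18936
game_id=47: ✗
game_id=48: ✓ → 17474
game_id=49: ✓ → 14067
game_id=50: ✓ → 8528
game_id=51: ✗
away_pts_sum = 6131 + 4833 + 8067 + 9917 + 18936 + 17474 + 14067 + 8528 = 87953

87953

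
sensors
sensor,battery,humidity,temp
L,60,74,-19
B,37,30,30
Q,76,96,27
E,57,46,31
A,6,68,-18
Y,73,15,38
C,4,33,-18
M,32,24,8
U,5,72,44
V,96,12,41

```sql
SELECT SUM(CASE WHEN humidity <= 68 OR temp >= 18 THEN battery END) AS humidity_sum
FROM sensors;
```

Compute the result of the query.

sensor=L: ✗
sensor=B: ✓ → 37
sensor=Q: ✓ → 76
sensor=E: ✓ → 57
sensor=A: ✓ → 6
sensor=Y: ✓ → 73
sensor=C: ✓ → 4
sensor=M: ✓ → 32
sensor=U: ✓ → 5
sensor=V: ✓ → 96
humidity_sum = 37 + 76 + 57 + 6 + 73 + 4 + 32 + 5 + 96 = 386

386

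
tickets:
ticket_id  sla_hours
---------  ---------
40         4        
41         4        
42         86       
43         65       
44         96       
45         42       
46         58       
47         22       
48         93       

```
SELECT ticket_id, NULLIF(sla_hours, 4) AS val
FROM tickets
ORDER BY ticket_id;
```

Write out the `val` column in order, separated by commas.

ticket_id=40: sla_hours=4 vs 4: equal → NULL
ticket_id=41: sla_hours=4 vs 4: equal → NULL
ticket_id=42: sla_hours=86 vs 4: differ → 86
ticket_id=43: sla_hours=65 vs 4: differ → 65
ticket_id=44: sla_hours=96 vs 4: differ → 96
ticket_id=45: sla_hours=42 vs 4: differ → 42
ticket_id=46: sla_hours=58 vs 4: differ → 58
ticket_id=47: sla_hours=22 vs 4: differ → 22
ticket_id=48: sla_hours=93 vs 4: differ → 93

NULL, NULL, 86, 65, 96, 42, 58, 22, 93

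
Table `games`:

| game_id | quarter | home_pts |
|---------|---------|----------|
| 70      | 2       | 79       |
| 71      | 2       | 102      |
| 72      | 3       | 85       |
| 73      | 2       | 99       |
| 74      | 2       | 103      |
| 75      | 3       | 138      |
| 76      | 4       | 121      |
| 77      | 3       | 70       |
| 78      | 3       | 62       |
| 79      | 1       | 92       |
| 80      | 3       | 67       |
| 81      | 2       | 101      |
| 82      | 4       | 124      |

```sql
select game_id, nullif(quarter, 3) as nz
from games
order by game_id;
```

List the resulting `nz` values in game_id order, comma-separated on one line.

game_id=70: quarter=2 vs 3: differ → 2
game_id=71: quarter=2 vs 3: differ → 2
game_id=72: quarter=3 vs 3: equal → NULL
game_id=73: quarter=2 vs 3: differ → 2
game_id=74: quarter=2 vs 3: differ → 2
game_id=75: quarter=3 vs 3: equal → NULL
game_id=76: quarter=4 vs 3: differ → 4
game_id=77: quarter=3 vs 3: equal → NULL
game_id=78: quarter=3 vs 3: equal → NULL
game_id=79: quarter=1 vs 3: differ → 1
game_id=80: quarter=3 vs 3: equal → NULL
game_id=81: quarter=2 vs 3: differ → 2
game_id=82: quarter=4 vs 3: differ → 4

2, 2, NULL, 2, 2, NULL, 4, NULL, NULL, 1, NULL, 2, 4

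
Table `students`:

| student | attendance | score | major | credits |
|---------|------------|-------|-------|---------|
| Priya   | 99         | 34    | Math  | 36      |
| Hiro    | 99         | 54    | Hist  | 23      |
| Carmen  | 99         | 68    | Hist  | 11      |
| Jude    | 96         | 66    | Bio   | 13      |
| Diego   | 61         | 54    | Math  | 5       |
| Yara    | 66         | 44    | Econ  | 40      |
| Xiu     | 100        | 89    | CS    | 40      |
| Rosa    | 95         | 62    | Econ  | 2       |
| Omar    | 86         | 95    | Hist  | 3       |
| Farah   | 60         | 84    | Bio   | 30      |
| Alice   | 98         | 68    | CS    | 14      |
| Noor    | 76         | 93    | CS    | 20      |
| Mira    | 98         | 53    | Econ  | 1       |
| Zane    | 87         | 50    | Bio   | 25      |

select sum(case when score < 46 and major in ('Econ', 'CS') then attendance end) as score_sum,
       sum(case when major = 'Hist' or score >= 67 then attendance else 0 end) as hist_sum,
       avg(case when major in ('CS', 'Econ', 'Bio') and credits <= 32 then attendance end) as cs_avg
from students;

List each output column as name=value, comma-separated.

score_sum=66, hist_sum=618, cs_avg=87.1428571429

[score_sum: score < 46 and major in ('Econ', 'CS')]
student=Priya: ✗
student=Hiro: ✗
student=Carmen: ✗
student=Jude: ✗
student=Diego: ✗
student=Yara: ✓ → 66
student=Xiu: ✗
student=Rosa: ✗
student=Omar: ✗
student=Farah: ✗
student=Alice: ✗
student=Noor: ✗
student=Mira: ✗
student=Zane: ✗
score_sum = 66
—
[hist_sum: major = 'Hist' or score >= 67]
student=Priya: ✗
student=Hiro: ✓ → 99
student=Carmen: ✓ → 99
student=Jude: ✗
student=Diego: ✗
student=Yara: ✗
student=Xiu: ✓ → 100
student=Rosa: ✗
student=Omar: ✓ → 86
student=Farah: ✓ → 60
student=Alice: ✓ → 98
student=Noor: ✓ → 76
student=Mira: ✗
student=Zane: ✗
hist_sum = 99 + 99 + 100 + 86 + 60 + 98 + 76 = 618
—
[cs_avg: major in ('CS', 'Econ', 'Bio') and credits <= 32]
student=Priya: ✗
student=Hiro: ✗
student=Carmen: ✗
student=Jude: ✓ → 96
student=Diego: ✗
student=Yara: ✗
student=Xiu: ✗
student=Rosa: ✓ → 95
student=Omar: ✗
student=Farah: ✓ → 60
student=Alice: ✓ → 98
student=Noor: ✓ → 76
student=Mira: ✓ → 98
student=Zane: ✓ → 87
cs_avg = (96 + 95 + 60 + 98 + 76 + 98 + 87) / 7 = 87.1428571429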